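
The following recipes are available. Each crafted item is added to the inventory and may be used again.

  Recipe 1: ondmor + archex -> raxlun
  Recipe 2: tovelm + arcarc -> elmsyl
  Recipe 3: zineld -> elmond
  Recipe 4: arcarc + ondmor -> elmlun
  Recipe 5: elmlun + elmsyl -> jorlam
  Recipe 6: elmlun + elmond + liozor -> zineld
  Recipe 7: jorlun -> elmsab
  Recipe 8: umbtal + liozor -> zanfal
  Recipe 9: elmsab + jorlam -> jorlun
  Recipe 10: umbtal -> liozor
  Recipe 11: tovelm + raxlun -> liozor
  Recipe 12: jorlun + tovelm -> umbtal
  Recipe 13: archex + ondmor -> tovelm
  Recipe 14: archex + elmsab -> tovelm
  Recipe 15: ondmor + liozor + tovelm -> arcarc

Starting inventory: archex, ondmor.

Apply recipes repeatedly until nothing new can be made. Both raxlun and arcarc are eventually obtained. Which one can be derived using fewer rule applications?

raxlun

raxlun: ondmor + archex -> raxlun (Recipe 1). [1 rule application]
arcarc: Using Recipe 1, ondmor and archex make raxlun. Using Recipe 13, archex and ondmor make tovelm. tovelm + raxlun -> liozor (Recipe 11). ondmor + liozor + tovelm -> arcarc (Recipe 15). [4 rule applications]
raxlun needs fewer.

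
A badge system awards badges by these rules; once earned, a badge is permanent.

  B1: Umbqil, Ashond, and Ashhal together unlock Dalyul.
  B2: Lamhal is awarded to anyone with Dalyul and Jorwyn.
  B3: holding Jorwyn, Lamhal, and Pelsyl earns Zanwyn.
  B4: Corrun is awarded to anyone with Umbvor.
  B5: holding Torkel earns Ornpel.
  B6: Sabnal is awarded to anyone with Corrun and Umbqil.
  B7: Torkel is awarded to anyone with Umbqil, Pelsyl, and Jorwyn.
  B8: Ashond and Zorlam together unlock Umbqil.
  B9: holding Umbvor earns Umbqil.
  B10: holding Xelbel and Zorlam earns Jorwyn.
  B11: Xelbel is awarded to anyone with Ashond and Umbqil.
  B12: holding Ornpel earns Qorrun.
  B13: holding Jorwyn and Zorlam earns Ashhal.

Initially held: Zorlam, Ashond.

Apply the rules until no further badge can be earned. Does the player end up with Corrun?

No

Corrun would need Umbvor (B4), but Umbvor is never earned.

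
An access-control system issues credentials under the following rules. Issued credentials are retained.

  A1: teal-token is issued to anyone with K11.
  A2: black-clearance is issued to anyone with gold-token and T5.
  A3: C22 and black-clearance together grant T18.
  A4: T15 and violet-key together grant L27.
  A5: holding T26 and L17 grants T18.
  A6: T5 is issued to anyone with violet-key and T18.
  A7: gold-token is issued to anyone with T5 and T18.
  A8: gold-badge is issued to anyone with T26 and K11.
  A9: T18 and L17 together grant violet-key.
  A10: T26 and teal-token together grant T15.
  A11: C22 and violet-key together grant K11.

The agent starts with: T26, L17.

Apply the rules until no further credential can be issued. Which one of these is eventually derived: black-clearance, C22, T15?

black-clearance

Holding T26 and L17 grants T18 (A5).
Holding T18 and L17 grants violet-key (A9).
Holding violet-key and T18 grants T5 (A6).
Holding T5 and T18 grants gold-token (A7).
Holding gold-token and T5 grants black-clearance (A2).
No rule produces C22, and it is not given. T15 would need T26 and teal-token (A10), but teal-token is never granted.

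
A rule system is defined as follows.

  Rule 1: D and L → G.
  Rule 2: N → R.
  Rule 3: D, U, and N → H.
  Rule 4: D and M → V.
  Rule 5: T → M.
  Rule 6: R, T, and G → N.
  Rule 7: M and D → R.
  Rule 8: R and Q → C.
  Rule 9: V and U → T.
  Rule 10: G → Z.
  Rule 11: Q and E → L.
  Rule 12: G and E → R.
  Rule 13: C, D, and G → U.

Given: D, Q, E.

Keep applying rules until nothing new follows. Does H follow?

No

H would need D, U, and N (Rule 3), but N is never established.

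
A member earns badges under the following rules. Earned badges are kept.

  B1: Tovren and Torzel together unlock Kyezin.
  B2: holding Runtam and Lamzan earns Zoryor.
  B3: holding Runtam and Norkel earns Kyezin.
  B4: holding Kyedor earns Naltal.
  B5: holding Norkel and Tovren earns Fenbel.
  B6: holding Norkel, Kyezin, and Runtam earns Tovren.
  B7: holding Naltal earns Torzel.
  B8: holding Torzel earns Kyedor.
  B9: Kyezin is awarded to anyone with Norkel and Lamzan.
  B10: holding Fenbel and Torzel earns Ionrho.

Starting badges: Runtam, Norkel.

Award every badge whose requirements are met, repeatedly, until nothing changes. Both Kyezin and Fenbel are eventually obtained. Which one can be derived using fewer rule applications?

Kyezin

Kyezin: With Runtam and Norkel, Kyezin is earned (B3). [1 rule application]
Fenbel: With Runtam and Norkel, Kyezin is earned (B3). With Norkel, Kyezin, and Runtam, Tovren is earned (B6). With Norkel and Tovren, Fenbel is earned (B5). [3 rule applications]
Kyezin needs fewer.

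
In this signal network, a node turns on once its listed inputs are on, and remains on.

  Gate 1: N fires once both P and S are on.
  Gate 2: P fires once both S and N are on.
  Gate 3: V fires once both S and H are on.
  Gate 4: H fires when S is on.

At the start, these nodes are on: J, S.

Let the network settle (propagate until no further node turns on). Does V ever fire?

Gate 4: S on → H on.
Gate 3: S and H on → V on.

Yes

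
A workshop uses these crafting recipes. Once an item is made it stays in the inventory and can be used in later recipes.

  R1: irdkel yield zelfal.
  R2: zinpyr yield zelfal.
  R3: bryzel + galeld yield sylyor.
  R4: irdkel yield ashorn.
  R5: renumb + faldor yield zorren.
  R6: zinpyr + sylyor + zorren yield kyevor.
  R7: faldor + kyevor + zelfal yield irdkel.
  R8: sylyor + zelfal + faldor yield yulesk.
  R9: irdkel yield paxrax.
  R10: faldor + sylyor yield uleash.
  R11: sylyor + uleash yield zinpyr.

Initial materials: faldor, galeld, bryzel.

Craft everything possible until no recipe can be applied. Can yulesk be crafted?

Yes

bryzel + galeld → sylyor (R3).
faldor + sylyor → uleash (R10).
sylyor + uleash → zinpyr (R11).
zinpyr → zelfal (R2).
Using R8, sylyor, zelfal, and faldor make yulesk.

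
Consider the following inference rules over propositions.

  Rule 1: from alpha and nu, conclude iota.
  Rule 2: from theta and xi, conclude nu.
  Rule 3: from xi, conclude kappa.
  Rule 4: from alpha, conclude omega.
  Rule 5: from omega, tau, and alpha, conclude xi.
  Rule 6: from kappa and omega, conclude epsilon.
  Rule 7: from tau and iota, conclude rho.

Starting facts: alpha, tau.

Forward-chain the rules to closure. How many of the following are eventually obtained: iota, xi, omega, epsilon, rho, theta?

3

From alpha, Rule 4 gives omega.
From omega, tau, and alpha, Rule 5 gives xi.
From xi, Rule 3 gives kappa.
From kappa and omega, Rule 6 gives epsilon.
iota would need alpha and nu (Rule 1), but nu is never established.
xi: reached.
omega: reached.
epsilon: reached.
rho would need tau and iota (Rule 7), but iota is never established.
No rule produces theta, and it is not given.
Reached: xi, omega, and epsilon — 3 of the 6.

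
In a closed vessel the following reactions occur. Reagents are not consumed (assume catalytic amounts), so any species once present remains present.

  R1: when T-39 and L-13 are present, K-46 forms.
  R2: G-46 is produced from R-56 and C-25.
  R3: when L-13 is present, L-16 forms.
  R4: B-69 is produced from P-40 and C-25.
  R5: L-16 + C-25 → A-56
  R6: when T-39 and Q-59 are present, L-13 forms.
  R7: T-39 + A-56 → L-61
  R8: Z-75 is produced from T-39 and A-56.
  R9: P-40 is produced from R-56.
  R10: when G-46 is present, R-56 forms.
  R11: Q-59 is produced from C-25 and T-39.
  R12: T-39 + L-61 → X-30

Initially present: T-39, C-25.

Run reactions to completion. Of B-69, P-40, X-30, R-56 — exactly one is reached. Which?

C-25 and T-39 present → Q-59 forms (R11).
T-39 and Q-59 present → L-13 forms (R6).
L-13 present → L-16 forms (R3).
L-16 and C-25 present → A-56 forms (R5).
T-39 and A-56 present → L-61 forms (R7).
T-39 and L-61 present → X-30 forms (R12).
P-40 would need R-56 (R9), but R-56 never forms. R-56 would need G-46 (R10), but G-46 never forms. B-69 would need P-40 and C-25 (R4), but P-40 never forms.

X-30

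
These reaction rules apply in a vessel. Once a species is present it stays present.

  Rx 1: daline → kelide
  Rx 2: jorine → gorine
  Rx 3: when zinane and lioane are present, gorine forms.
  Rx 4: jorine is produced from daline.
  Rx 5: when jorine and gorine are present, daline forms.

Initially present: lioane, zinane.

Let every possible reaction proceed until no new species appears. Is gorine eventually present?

Yes

zinane and lioane present → gorine forms (Rx 3).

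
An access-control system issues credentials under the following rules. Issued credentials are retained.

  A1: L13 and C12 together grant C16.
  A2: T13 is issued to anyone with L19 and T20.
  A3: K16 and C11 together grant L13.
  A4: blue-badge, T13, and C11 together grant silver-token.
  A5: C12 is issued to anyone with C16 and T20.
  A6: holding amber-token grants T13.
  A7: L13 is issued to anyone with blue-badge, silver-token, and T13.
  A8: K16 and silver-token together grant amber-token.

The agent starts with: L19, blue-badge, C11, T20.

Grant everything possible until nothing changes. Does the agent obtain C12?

C12 would need C16 and T20 (A5), but C16 is never granted.

No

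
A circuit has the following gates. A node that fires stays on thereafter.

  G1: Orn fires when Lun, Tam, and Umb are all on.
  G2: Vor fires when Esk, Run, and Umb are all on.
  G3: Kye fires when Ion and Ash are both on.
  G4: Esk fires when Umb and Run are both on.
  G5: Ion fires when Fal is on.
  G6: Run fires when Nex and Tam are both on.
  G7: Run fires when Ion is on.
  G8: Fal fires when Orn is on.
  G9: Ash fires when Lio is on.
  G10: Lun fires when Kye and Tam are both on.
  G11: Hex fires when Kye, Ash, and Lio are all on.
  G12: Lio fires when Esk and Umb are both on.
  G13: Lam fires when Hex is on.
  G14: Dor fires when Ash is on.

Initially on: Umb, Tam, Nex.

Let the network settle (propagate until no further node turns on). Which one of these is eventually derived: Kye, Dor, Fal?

Dor

Nex and Tam are on, so Run fires (G6).
G4: Umb and Run on → Esk on.
Esk and Umb are on, so Lio fires (G12).
Lio is on, so Ash fires (G9).
Ash is on, so Dor fires (G14).
Fal would need Orn (G8), but Orn never turns on. Kye would need Ion and Ash (G3), but Ion never turns on.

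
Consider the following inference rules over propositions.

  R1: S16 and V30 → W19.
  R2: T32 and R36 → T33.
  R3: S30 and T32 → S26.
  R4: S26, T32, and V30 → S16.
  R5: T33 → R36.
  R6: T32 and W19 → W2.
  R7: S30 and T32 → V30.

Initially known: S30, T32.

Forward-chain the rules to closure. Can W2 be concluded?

Yes

S30 and T32 hold, so S26 follows (R3).
From S30 and T32, R7 gives V30.
From S26, T32, and V30, R4 gives S16.
S16 and V30 hold, so W19 follows (R1).
From T32 and W19, R6 gives W2.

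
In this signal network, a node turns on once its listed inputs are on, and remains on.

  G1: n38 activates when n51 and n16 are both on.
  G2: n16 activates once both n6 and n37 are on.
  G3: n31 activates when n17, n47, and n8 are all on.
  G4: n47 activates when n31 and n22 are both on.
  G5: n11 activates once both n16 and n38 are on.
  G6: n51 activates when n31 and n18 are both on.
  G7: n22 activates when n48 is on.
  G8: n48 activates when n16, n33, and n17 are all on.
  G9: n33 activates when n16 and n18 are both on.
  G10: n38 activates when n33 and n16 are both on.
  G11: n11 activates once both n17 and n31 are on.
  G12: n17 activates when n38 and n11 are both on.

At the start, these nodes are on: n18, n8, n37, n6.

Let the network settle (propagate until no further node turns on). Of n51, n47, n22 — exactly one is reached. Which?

G2: n6 and n37 on → n16 on.
n16 and n18 are on, so n33 activates (G9).
G10: n33 and n16 on → n38 on.
n16 and n38 are on, so n11 activates (G5).
G12: n38 and n11 on → n17 on.
G8: n16, n33, and n17 on → n48 on.
G7: n48 on → n22 on.
n51 would need n31 and n18 (G6), but n31 never turns on. n47 would need n31 and n22 (G4), but n31 never turns on.

n22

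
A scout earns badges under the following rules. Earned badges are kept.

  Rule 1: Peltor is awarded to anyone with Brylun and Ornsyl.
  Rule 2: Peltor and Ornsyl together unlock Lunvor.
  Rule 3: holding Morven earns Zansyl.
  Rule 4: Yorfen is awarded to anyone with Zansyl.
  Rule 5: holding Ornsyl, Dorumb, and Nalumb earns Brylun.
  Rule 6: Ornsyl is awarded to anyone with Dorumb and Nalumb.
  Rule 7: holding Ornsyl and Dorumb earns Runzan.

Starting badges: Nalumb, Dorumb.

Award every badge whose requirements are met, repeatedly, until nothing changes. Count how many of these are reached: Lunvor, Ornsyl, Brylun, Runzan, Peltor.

With Dorumb and Nalumb, Ornsyl is earned (Rule 6).
With Ornsyl, Dorumb, and Nalumb, Brylun is earned (Rule 5).
With Ornsyl and Dorumb, Runzan is earned (Rule 7).
With Brylun and Ornsyl, Peltor is earned (Rule 1).
With Peltor and Ornsyl, Lunvor is earned (Rule 2).
Lunvor: reached.
Ornsyl: reached.
Brylun: reached.
Runzan: reached.
Peltor: reached.
All 5 are reached.

5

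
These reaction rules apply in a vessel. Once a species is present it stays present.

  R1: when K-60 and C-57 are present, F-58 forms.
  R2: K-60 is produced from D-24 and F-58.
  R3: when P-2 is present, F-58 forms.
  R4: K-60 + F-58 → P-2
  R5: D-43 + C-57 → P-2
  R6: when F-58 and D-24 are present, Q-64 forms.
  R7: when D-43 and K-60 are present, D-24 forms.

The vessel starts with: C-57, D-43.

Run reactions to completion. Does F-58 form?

D-43 and C-57 present → P-2 forms (R5).
P-2 present → F-58 forms (R3).

Yes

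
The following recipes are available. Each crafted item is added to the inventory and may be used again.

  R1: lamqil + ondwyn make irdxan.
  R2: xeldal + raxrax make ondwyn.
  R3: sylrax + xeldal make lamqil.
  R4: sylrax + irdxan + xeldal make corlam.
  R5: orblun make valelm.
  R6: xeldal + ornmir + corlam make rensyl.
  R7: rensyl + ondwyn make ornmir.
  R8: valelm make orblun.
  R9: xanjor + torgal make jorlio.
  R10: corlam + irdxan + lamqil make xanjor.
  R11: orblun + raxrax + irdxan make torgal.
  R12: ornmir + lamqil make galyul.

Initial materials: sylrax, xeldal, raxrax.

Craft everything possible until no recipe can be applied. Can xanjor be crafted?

Yes

sylrax + xeldal → lamqil (R3).
xeldal + raxrax → ondwyn (R2).
lamqil + ondwyn → irdxan (R1).
sylrax + irdxan + xeldal → corlam (R4).
corlam + irdxan + lamqil → xanjor (R10).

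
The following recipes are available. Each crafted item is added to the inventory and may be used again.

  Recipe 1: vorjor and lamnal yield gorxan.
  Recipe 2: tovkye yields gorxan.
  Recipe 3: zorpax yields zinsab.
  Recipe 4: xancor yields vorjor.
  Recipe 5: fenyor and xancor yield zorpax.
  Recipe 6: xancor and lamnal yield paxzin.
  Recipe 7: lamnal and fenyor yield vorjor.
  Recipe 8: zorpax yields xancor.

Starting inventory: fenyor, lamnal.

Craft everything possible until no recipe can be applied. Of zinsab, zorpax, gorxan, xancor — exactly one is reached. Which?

gorxan

lamnal and fenyor → vorjor (Recipe 7).
vorjor and lamnal → gorxan (Recipe 1).
zinsab would need zorpax (Recipe 3), but zorpax is never obtained. xancor would need zorpax (Recipe 8), but zorpax is never obtained. zorpax would need fenyor and xancor (Recipe 5), but xancor is never obtained.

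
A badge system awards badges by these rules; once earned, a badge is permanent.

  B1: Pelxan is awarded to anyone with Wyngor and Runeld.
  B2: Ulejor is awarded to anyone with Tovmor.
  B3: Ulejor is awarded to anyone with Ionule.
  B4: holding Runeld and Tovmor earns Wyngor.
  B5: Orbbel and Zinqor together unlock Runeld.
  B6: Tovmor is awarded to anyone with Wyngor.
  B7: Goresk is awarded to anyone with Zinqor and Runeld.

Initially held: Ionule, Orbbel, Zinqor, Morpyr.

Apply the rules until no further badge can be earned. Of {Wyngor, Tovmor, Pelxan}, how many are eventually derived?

Wyngor would need Runeld and Tovmor (B4), but Tovmor is never earned.
Tovmor would need Wyngor (B6), but Wyngor is never earned.
Pelxan would need Wyngor and Runeld (B1), but Wyngor is never earned.
None of the 3 are reached.

0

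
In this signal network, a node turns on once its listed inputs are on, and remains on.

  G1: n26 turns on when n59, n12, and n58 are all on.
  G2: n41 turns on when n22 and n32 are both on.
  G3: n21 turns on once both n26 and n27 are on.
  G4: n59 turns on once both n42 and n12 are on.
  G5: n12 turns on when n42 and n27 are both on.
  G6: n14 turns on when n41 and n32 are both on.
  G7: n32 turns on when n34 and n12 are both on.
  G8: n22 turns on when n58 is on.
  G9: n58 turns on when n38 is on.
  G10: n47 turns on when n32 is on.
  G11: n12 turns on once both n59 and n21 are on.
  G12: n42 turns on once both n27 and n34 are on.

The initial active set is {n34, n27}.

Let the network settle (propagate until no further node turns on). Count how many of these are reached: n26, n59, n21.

1

G12: n27 and n34 on → n42 on.
n42 and n27 are on, so n12 turns on (G5).
G4: n42 and n12 on → n59 on.
n26 would need n59, n12, and n58 (G1), but n58 never turns on.
n59: reached.
n21 would need n26 and n27 (G3), but n26 never turns on.
Reached: n59 — 1 of the 3.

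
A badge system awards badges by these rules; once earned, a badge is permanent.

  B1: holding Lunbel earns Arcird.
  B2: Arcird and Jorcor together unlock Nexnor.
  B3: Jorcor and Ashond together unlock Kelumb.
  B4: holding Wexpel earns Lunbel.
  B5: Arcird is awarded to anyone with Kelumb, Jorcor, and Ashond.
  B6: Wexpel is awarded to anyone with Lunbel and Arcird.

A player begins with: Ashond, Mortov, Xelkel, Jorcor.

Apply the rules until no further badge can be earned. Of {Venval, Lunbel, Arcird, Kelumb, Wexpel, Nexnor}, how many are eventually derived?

3

With Jorcor and Ashond, Kelumb is earned (B3).
With Kelumb, Jorcor, and Ashond, Arcird is earned (B5).
With Arcird and Jorcor, Nexnor is earned (B2).
No rule produces Venval, and it is not given.
Lunbel would need Wexpel (B4), but Wexpel is never earned.
Arcird: reached.
Kelumb: reached.
Wexpel would need Lunbel and Arcird (B6), but Lunbel is never earned.
Nexnor: reached.
Reached: Arcird, Kelumb, and Nexnor — 3 of the 6.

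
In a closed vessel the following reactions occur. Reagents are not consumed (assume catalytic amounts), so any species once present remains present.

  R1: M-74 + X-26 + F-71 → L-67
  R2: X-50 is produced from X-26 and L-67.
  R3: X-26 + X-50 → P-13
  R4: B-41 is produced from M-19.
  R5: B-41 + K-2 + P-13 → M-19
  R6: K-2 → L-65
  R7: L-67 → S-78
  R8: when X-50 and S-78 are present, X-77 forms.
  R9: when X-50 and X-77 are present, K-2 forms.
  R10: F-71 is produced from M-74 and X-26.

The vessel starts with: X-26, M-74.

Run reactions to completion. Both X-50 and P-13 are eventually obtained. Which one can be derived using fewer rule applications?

X-50

X-50: M-74 and X-26 present → F-71 forms (R10). M-74, X-26, and F-71 present → L-67 forms (R1). X-26 and L-67 present → X-50 forms (R2). [3 rule applications]
P-13: M-74 and X-26 present → F-71 forms (R10). M-74, X-26, and F-71 present → L-67 forms (R1). X-26 and L-67 present → X-50 forms (R2). X-26 and X-50 present → P-13 forms (R3). [4 rule applications]
X-50 needs fewer.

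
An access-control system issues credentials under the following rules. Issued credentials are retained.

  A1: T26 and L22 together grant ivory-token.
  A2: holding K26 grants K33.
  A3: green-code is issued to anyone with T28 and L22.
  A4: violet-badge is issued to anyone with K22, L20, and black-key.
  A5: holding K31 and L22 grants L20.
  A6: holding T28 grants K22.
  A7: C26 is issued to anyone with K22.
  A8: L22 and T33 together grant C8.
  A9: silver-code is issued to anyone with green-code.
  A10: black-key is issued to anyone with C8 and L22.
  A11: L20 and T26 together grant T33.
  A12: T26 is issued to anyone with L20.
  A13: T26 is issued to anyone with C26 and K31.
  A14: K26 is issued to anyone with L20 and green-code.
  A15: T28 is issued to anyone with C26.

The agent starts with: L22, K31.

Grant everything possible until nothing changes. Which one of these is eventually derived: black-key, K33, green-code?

Holding K31 and L22 grants L20 (A5).
Holding L20 grants T26 (A12).
Holding L20 and T26 grants T33 (A11).
Holding L22 and T33 grants C8 (A8).
Holding C8 and L22 grants black-key (A10).
K33 would need K26 (A2), but K26 is never granted. green-code would need T28 and L22 (A3), but T28 is never granted.

black-key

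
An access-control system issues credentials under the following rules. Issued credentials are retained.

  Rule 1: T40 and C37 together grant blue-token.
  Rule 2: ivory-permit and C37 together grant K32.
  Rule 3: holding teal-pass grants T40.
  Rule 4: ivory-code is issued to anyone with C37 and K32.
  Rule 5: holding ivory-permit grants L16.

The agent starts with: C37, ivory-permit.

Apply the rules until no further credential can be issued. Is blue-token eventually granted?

blue-token would need T40 and C37 (Rule 1), but T40 is never granted.

No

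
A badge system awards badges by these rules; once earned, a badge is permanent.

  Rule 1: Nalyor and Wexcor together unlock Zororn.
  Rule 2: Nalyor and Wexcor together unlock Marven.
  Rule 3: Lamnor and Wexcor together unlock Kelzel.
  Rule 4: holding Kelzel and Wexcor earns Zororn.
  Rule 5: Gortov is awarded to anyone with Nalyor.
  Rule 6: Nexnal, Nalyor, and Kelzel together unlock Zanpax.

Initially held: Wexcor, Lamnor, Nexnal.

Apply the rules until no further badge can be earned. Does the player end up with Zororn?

With Lamnor and Wexcor, Kelzel is earned (Rule 3).
With Kelzel and Wexcor, Zororn is earned (Rule 4).

Yes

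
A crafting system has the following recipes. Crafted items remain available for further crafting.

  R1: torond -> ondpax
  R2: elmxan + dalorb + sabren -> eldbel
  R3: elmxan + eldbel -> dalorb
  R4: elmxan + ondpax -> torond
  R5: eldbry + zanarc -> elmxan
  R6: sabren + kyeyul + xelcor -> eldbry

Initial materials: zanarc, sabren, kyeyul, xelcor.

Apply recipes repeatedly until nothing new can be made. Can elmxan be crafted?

Yes

sabren + kyeyul + xelcor -> eldbry (R6).
eldbry + zanarc -> elmxan (R5).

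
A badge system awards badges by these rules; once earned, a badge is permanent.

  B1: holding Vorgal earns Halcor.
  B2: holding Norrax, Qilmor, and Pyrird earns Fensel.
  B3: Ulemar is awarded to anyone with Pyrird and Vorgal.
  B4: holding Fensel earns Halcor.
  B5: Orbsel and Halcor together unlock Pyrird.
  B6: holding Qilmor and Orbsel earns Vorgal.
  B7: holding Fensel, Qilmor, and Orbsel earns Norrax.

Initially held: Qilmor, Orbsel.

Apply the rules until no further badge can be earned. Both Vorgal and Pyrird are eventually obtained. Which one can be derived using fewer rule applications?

Vorgal

Vorgal: With Qilmor and Orbsel, Vorgal is earned (B6). [1 rule application]
Pyrird: With Qilmor and Orbsel, Vorgal is earned (B6). With Vorgal, Halcor is earned (B1). With Orbsel and Halcor, Pyrird is earned (B5). [3 rule applications]
Vorgal needs fewer.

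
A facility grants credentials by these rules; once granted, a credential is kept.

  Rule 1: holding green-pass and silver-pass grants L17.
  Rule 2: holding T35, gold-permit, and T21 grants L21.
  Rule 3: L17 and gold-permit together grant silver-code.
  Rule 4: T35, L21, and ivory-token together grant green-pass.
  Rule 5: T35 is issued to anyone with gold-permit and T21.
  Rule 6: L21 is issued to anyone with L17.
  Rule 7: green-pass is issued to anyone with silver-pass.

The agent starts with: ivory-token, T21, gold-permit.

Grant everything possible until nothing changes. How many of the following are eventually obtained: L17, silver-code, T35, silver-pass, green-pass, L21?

Holding gold-permit and T21 grants T35 (Rule 5).
Holding T35, gold-permit, and T21 grants L21 (Rule 2).
Holding T35, L21, and ivory-token grants green-pass (Rule 4).
L17 would need green-pass and silver-pass (Rule 1), but silver-pass is never granted.
silver-code would need L17 and gold-permit (Rule 3), but L17 is never granted.
T35: reached.
No rule produces silver-pass, and it is not given.
green-pass: reached.
L21: reached.
Reached: T35, green-pass, and L21 — 3 of the 6.

3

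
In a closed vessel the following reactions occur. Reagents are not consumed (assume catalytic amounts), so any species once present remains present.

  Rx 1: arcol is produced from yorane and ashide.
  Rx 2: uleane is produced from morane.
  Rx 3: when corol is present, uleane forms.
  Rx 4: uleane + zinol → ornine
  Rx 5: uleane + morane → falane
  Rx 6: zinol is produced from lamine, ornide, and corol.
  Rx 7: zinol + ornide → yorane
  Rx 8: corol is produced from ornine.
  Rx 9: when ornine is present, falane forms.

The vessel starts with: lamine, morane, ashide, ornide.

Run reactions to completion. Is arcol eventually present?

No

arcol would need yorane and ashide (Rx 1), but yorane never forms.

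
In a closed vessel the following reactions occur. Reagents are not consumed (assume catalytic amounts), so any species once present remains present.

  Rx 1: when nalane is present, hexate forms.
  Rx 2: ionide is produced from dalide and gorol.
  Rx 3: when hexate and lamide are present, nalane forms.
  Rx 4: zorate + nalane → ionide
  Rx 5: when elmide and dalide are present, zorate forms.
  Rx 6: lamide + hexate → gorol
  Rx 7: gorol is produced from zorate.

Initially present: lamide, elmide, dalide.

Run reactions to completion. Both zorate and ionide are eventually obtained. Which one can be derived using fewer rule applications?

zorate: elmide and dalide present → zorate forms (Rx 5). [1 rule application]
ionide: elmide and dalide present → zorate forms (Rx 5). zorate present → gorol forms (Rx 7). dalide and gorol present → ionide forms (Rx 2). [3 rule applications]
zorate needs fewer.

zorate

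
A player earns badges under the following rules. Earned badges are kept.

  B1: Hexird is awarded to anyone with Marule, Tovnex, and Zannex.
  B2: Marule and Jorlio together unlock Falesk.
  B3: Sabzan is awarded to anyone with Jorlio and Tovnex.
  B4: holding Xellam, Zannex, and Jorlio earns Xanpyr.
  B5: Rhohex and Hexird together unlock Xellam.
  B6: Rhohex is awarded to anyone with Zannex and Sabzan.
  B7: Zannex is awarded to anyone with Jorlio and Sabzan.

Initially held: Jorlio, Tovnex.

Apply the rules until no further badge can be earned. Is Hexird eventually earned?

No

Hexird would need Marule, Tovnex, and Zannex (B1), but Marule is never earned.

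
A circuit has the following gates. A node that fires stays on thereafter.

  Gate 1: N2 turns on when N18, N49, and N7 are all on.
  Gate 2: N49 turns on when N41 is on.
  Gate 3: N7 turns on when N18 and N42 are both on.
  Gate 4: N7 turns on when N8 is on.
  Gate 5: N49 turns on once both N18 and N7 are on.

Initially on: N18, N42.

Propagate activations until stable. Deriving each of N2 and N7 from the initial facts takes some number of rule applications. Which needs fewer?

N7: Gate 3: N18 and N42 on → N7 on. [1 rule application]
N2: N18 and N42 are on, so N7 turns on (Gate 3). Gate 5: N18 and N7 on → N49 on. N18, N49, and N7 are on, so N2 turns on (Gate 1). [3 rule applications]
N7 needs fewer.

N7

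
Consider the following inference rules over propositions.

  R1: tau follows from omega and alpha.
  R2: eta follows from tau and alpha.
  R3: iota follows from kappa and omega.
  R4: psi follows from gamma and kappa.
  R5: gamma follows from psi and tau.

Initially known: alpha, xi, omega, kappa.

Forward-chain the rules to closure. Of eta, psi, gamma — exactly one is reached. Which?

eta

omega and alpha hold, so tau follows (R1).
tau and alpha hold, so eta follows (R2).
gamma would need psi and tau (R5), but psi is never established. psi would need gamma and kappa (R4), but gamma is never established.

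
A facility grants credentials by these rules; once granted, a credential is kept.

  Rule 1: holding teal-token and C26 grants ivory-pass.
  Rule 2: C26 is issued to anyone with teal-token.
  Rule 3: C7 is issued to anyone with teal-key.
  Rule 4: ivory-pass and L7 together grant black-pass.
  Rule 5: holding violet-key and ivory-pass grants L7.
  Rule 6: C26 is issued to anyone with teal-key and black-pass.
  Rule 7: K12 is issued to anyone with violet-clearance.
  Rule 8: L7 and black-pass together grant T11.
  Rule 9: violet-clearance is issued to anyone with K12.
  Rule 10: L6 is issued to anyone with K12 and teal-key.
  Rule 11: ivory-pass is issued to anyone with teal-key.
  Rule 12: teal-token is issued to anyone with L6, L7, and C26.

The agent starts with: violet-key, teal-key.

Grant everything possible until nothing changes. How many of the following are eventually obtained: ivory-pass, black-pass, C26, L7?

Holding teal-key grants ivory-pass (Rule 11).
Holding violet-key and ivory-pass grants L7 (Rule 5).
Holding ivory-pass and L7 grants black-pass (Rule 4).
Holding teal-key and black-pass grants C26 (Rule 6).
ivory-pass: reached.
black-pass: reached.
C26: reached.
L7: reached.
All 4 are reached.

4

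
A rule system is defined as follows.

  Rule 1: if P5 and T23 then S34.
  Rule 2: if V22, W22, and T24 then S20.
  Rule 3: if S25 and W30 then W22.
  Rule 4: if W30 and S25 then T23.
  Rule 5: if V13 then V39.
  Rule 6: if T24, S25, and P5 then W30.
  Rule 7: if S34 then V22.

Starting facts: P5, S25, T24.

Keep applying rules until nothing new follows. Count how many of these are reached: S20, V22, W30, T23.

T24, S25, and P5 hold, so W30 follows (Rule 6).
From S25 and W30, Rule 3 gives W22.
From W30 and S25, Rule 4 gives T23.
P5 and T23 hold, so S34 follows (Rule 1).
From S34, Rule 7 gives V22.
V22, W22, and T24 hold, so S20 follows (Rule 2).
S20: reached.
V22: reached.
W30: reached.
T23: reached.
All 4 are reached.

4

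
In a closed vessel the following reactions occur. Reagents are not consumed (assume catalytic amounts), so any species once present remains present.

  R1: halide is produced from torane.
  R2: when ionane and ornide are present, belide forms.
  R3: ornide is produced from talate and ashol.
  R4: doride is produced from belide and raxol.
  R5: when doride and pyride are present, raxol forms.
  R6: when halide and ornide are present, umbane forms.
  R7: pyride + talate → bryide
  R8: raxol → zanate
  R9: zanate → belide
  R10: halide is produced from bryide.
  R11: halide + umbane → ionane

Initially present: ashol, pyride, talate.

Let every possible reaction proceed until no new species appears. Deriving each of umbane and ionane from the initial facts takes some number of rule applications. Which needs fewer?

umbane

umbane: talate and ashol present → ornide forms (R3). pyride and talate present → bryide forms (R7). bryide present → halide forms (R10). halide and ornide present → umbane forms (R6). [4 rule applications]
ionane: talate and ashol present → ornide forms (R3). pyride and talate present → bryide forms (R7). bryide present → halide forms (R10). halide and ornide present → umbane forms (R6). halide and umbane present → ionane forms (R11). [5 rule applications]
umbane needs fewer.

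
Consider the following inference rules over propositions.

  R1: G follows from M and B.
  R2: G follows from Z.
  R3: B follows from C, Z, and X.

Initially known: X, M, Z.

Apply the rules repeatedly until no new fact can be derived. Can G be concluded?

From Z, R2 gives G.

Yes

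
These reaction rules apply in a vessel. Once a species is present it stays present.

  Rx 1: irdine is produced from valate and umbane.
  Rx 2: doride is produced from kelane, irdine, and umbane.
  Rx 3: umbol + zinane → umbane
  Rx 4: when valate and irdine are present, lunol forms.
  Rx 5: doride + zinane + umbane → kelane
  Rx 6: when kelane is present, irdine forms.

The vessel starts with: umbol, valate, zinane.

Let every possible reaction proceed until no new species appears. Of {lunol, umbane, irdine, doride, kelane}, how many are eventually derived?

umbol and zinane present → umbane forms (Rx 3).
valate and umbane present → irdine forms (Rx 1).
valate and irdine present → lunol forms (Rx 4).
lunol: reached.
umbane: reached.
irdine: reached.
doride would need kelane, irdine, and umbane (Rx 2), but kelane never forms.
kelane would need doride, zinane, and umbane (Rx 5), but doride never forms.
Reached: lunol, umbane, and irdine — 3 of the 5.

3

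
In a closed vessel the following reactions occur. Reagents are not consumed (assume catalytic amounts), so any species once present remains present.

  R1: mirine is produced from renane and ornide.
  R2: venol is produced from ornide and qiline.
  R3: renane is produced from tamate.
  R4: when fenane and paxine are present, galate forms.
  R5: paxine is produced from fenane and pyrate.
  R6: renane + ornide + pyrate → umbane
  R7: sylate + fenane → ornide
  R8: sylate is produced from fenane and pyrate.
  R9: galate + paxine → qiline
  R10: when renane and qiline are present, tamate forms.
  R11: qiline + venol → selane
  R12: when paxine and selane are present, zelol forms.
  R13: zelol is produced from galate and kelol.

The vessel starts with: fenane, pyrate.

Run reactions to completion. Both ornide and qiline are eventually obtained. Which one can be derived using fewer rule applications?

ornide

ornide: fenane and pyrate present → sylate forms (R8). sylate and fenane present → ornide forms (R7). [2 rule applications]
qiline: fenane and pyrate present → paxine forms (R5). fenane and paxine present → galate forms (R4). galate and paxine present → qiline forms (R9). [3 rule applications]
ornide needs fewer.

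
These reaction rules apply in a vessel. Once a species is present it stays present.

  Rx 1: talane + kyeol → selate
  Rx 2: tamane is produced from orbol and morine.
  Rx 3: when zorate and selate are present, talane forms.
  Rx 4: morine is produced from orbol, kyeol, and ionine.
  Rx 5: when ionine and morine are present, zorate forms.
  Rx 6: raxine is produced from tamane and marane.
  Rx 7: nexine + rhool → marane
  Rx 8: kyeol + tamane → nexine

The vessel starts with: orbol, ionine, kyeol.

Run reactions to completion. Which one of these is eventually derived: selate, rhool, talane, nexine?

orbol, kyeol, and ionine present → morine forms (Rx 4).
orbol and morine present → tamane forms (Rx 2).
kyeol and tamane present → nexine forms (Rx 8).
selate would need talane and kyeol (Rx 1), but talane never forms. talane would need zorate and selate (Rx 3), but selate never forms. No rule produces rhool, and it is not given.

nexine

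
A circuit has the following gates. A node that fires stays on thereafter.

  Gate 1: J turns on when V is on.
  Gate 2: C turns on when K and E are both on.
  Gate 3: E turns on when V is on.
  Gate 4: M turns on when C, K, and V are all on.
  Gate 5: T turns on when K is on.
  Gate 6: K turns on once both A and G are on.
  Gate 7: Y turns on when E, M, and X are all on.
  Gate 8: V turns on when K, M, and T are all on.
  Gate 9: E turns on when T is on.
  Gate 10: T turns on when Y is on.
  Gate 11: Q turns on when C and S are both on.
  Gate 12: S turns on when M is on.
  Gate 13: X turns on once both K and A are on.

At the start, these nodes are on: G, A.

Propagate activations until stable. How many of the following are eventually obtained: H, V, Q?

No rule produces H, and it is not given.
V would need K, M, and T (Gate 8), but M never turns on.
Q would need C and S (Gate 11), but S never turns on.
None of the 3 are reached.

0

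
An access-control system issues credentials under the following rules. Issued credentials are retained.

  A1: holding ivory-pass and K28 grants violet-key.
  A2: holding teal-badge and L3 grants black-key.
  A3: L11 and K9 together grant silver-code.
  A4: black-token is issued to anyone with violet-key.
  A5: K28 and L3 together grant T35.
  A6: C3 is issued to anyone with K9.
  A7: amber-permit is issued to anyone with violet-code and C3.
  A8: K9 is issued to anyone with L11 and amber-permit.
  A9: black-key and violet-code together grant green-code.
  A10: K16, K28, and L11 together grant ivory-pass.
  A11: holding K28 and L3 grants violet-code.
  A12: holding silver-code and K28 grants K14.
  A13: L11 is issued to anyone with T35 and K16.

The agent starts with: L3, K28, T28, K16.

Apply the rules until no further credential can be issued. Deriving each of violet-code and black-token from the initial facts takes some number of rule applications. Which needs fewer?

violet-code

violet-code: Holding K28 and L3 grants violet-code (A11). [1 rule application]
black-token: Holding K28 and L3 grants T35 (A5). Holding T35 and K16 grants L11 (A13). Holding K16, K28, and L11 grants ivory-pass (A10). Holding ivory-pass and K28 grants violet-key (A1). Holding violet-key grants black-token (A4). [5 rule applications]
violet-code needs fewer.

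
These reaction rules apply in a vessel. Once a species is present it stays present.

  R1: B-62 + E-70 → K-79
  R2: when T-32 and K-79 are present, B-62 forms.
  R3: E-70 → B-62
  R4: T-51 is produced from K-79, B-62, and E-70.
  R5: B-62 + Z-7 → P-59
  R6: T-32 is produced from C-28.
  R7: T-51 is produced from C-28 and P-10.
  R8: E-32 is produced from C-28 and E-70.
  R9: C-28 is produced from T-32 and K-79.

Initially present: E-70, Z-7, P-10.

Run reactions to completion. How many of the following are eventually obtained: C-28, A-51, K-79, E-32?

1

E-70 present → B-62 forms (R3).
B-62 and E-70 present → K-79 forms (R1).
C-28 would need T-32 and K-79 (R9), but T-32 never forms.
No rule produces A-51, and it is not given.
K-79: reached.
E-32 would need C-28 and E-70 (R8), but C-28 never forms.
Reached: K-79 — 1 of the 4.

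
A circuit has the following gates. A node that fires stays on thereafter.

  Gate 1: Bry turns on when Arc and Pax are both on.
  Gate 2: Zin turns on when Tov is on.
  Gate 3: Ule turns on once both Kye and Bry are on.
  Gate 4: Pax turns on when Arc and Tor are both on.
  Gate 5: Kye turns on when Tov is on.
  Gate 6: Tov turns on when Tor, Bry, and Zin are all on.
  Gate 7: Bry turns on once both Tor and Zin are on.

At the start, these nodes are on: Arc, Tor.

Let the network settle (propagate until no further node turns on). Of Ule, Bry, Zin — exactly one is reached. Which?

Arc and Tor are on, so Pax turns on (Gate 4).
Arc and Pax are on, so Bry turns on (Gate 1).
Ule would need Kye and Bry (Gate 3), but Kye never turns on. Zin would need Tov (Gate 2), but Tov never turns on.

Bry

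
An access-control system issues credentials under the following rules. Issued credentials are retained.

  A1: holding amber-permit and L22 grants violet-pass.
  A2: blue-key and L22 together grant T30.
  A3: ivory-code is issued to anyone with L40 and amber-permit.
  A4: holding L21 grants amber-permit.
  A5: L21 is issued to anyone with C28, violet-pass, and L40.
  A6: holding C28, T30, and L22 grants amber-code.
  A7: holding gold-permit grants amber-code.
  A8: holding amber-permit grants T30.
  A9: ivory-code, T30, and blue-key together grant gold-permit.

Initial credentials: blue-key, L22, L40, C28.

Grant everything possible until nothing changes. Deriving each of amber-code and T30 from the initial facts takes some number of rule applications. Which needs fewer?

T30: Holding blue-key and L22 grants T30 (A2). [1 rule application]
amber-code: Holding blue-key and L22 grants T30 (A2). Holding C28, T30, and L22 grants amber-code (A6). [2 rule applications]
T30 needs fewer.

T30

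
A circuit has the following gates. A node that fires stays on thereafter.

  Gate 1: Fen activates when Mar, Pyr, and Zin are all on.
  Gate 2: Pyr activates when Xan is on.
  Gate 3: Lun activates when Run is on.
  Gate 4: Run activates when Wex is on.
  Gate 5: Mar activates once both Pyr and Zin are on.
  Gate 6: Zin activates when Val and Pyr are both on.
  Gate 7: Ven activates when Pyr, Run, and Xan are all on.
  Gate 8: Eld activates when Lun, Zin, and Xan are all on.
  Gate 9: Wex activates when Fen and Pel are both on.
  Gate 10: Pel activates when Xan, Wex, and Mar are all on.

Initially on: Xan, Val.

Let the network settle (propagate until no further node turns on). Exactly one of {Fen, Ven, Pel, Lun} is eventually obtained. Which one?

Fen

Xan is on, so Pyr activates (Gate 2).
Val and Pyr are on, so Zin activates (Gate 6).
Gate 5: Pyr and Zin on → Mar on.
Mar, Pyr, and Zin are on, so Fen activates (Gate 1).
Lun would need Run (Gate 3), but Run never turns on. Pel would need Xan, Wex, and Mar (Gate 10), but Wex never turns on. Ven would need Pyr, Run, and Xan (Gate 7), but Run never turns on.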